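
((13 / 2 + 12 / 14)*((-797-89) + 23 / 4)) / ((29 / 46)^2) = -27406961 / 1682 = -16294.27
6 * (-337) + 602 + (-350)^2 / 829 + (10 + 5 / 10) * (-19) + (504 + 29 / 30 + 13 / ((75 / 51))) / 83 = -7562961808 / 5160525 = -1465.54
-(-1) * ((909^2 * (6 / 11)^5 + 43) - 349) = 6375879450 / 161051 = 39589.20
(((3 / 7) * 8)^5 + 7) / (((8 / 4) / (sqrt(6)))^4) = 72722457 / 67228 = 1081.73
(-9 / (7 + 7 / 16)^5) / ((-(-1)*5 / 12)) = -0.00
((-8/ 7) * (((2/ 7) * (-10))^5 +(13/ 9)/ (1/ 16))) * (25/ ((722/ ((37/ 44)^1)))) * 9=50.10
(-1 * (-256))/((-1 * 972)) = -64/243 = -0.26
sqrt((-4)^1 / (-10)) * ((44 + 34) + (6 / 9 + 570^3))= 555579236 * sqrt(10) / 15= 117126387.10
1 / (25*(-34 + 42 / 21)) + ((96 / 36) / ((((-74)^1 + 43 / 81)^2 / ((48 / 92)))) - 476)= -476.00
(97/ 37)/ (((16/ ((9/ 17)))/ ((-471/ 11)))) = -411183/ 110704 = -3.71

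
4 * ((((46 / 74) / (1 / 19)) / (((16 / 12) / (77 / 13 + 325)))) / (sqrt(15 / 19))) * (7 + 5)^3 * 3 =9745785216 * sqrt(285) / 2405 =68410723.77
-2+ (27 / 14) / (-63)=-199 / 98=-2.03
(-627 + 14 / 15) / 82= -7.63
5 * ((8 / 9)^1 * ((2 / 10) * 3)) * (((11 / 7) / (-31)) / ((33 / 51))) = -136 / 651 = -0.21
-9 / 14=-0.64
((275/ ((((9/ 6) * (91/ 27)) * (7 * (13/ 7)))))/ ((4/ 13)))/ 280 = 495/ 10192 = 0.05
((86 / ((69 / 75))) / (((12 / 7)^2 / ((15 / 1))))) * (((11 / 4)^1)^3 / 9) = 350552125 / 317952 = 1102.53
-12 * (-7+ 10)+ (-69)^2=4725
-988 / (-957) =988 / 957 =1.03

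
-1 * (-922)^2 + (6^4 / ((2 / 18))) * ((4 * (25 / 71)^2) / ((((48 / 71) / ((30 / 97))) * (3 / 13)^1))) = -5775553508 / 6887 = -838616.74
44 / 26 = 22 / 13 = 1.69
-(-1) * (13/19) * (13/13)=13/19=0.68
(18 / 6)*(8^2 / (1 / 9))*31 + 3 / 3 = 53569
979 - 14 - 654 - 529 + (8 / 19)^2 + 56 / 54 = -2113010 / 9747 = -216.79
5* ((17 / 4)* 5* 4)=425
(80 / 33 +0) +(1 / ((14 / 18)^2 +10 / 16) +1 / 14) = 1218317 / 368214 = 3.31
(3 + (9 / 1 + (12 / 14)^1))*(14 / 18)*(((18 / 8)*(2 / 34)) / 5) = 9 / 34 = 0.26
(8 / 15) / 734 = 4 / 5505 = 0.00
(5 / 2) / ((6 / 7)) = 35 / 12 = 2.92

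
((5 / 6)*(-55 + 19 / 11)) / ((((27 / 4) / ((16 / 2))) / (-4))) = 187520 / 891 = 210.46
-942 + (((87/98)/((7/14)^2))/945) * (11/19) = -276254992/293265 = -942.00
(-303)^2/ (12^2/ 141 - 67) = -1391.49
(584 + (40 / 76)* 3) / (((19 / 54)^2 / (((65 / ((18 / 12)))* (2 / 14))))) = 1405881360 / 48013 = 29281.26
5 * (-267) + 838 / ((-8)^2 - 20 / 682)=-14417966 / 10907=-1321.90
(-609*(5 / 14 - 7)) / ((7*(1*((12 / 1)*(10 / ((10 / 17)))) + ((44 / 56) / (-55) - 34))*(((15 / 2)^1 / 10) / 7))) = 377580 / 11899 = 31.73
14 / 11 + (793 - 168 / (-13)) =115429 / 143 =807.20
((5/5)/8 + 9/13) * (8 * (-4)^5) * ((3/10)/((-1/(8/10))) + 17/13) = -6040576/845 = -7148.61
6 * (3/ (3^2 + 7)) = 9/ 8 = 1.12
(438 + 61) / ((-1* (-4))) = 499 / 4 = 124.75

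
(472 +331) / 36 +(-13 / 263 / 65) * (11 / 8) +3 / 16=4259087 / 189360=22.49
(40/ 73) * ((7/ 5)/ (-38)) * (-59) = 1652/ 1387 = 1.19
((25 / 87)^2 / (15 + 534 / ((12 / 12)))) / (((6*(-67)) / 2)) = -625 / 835231581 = -0.00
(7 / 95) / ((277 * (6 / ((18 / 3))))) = 7 / 26315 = 0.00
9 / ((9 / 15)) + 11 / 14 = 221 / 14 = 15.79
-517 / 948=-0.55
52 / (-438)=-26 / 219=-0.12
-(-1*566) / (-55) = -566 / 55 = -10.29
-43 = -43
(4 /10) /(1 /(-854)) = -1708 /5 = -341.60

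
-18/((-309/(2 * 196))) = 2352/103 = 22.83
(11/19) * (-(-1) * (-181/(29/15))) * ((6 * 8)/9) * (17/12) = -676940/1653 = -409.52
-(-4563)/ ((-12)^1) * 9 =-13689/ 4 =-3422.25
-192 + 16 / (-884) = -42436 / 221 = -192.02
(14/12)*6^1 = 7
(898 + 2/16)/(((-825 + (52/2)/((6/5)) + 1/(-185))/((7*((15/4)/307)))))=-418705875/4380059872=-0.10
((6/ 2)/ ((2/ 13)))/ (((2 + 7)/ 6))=13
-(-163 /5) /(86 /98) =7987 /215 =37.15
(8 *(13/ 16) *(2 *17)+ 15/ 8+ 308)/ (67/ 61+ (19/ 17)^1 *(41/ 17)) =74870363/ 535056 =139.93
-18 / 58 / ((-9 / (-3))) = -3 / 29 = -0.10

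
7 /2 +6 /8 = 17 /4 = 4.25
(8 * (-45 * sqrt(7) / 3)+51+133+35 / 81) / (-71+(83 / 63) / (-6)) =-209146 / 80763+45360 * sqrt(7) / 26921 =1.87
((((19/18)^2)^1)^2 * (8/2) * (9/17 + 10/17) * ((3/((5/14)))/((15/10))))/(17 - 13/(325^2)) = 4023660875/2200848084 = 1.83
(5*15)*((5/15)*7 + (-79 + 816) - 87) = 48925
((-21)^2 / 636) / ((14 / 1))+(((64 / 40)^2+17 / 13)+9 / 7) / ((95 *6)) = 5367121 / 91637000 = 0.06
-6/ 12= -1/ 2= -0.50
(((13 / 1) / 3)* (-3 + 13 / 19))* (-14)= 8008 / 57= 140.49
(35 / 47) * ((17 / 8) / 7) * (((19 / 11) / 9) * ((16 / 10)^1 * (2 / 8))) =323 / 18612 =0.02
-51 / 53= -0.96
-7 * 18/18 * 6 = -42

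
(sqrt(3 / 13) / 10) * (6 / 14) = 3 * sqrt(39) / 910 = 0.02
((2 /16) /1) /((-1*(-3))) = 1 /24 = 0.04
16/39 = 0.41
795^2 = 632025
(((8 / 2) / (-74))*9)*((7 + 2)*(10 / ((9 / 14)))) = -2520 / 37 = -68.11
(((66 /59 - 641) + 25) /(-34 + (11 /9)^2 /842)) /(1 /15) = 37113482340 /136806073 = 271.29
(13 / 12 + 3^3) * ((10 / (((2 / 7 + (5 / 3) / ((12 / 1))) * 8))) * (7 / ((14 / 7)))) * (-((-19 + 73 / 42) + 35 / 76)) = 316282925 / 65056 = 4861.70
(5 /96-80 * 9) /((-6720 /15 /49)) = 483805 /6144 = 78.74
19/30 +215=6469/30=215.63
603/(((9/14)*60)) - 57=-1241/30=-41.37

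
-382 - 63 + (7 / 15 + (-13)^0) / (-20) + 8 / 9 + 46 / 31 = -442.70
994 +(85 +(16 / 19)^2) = 1079.71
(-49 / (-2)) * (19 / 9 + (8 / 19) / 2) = 56.88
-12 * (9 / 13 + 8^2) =-10092 / 13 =-776.31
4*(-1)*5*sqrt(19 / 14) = -10*sqrt(266) / 7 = -23.30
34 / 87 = 0.39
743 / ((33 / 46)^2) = 1572188 / 1089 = 1443.70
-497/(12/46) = -11431/6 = -1905.17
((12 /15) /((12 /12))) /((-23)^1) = -4 /115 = -0.03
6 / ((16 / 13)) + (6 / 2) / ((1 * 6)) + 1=51 / 8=6.38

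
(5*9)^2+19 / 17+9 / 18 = 68905 / 34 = 2026.62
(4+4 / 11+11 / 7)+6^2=3229 / 77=41.94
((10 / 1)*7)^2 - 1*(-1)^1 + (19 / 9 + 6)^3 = 3961846 / 729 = 5434.63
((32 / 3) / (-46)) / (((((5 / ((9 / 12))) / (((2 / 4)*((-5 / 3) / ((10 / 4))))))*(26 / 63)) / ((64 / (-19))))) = -2688 / 28405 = -0.09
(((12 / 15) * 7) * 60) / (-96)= -7 / 2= -3.50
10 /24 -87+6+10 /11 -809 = -117305 /132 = -888.67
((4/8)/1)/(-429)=-1/858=-0.00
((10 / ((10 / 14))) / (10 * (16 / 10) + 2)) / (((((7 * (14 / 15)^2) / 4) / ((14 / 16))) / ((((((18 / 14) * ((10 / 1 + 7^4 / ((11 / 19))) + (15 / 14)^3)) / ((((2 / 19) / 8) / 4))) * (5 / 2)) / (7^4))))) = 2682936583875 / 3551117416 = 755.52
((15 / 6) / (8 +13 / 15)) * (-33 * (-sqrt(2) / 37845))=55 * sqrt(2) / 223706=0.00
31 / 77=0.40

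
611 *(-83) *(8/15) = -405704/15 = -27046.93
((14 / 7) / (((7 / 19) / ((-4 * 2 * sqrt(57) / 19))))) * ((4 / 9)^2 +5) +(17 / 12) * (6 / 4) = 17 / 8 - 6736 * sqrt(57) / 567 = -87.57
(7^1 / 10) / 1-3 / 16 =0.51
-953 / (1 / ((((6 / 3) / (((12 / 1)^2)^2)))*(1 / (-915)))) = 953 / 9486720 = 0.00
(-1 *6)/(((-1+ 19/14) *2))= -42/5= -8.40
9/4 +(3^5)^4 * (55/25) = 153418513689/20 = 7670925684.45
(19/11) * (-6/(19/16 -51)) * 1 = 0.21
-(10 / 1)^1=-10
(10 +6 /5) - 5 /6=10.37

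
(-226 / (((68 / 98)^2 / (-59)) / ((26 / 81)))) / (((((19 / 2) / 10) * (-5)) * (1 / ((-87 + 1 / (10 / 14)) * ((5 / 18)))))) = 178131092776 / 4002939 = 44500.08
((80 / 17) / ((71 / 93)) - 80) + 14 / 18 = -793631 / 10863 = -73.06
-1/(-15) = 1/15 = 0.07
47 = 47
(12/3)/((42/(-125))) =-250/21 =-11.90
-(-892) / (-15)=-892 / 15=-59.47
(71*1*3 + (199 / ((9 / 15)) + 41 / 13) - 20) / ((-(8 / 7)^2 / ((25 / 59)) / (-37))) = 933015125 / 147264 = 6335.66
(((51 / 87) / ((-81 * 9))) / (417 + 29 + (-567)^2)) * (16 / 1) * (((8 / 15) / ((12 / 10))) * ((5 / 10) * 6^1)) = -1088 / 20418083505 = -0.00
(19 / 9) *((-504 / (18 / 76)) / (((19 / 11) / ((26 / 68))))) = -152152 / 153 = -994.46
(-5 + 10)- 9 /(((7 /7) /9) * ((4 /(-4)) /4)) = 329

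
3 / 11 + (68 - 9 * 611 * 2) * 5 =-601147 / 11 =-54649.73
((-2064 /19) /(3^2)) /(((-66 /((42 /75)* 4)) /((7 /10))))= 67424 /235125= 0.29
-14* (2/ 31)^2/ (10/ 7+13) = -392/ 97061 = -0.00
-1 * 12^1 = -12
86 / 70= 43 / 35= 1.23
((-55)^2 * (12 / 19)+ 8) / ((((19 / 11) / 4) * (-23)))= -1603888 / 8303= -193.17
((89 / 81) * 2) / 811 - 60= -3941282 / 65691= -60.00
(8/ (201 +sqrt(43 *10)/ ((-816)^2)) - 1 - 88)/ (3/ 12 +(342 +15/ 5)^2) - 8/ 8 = -4267232646824581491345/ 4264045673038432736653 - 10653696 *sqrt(430)/ 4264045673038432736653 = -1.00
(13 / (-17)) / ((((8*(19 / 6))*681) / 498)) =-3237 / 146642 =-0.02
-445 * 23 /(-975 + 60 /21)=14329 /1361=10.53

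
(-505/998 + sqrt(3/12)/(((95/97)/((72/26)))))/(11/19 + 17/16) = 8950664/16185065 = 0.55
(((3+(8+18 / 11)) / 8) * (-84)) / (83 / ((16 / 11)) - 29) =-4.73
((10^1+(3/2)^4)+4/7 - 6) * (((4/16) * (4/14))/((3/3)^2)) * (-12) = -3237/392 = -8.26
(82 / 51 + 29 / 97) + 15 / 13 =196834 / 64311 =3.06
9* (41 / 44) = 369 / 44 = 8.39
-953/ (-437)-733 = -319368/ 437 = -730.82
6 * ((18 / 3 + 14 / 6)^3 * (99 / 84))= 171875 / 42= 4092.26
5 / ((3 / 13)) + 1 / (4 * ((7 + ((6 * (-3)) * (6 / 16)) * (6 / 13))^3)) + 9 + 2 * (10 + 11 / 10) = 817094603 / 15454515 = 52.87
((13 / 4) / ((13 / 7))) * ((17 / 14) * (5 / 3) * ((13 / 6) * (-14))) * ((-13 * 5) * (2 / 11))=502775 / 396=1269.63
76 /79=0.96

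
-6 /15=-2 /5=-0.40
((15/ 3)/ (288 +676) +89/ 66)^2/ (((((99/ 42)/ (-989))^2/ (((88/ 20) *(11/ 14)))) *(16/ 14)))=975826.86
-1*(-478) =478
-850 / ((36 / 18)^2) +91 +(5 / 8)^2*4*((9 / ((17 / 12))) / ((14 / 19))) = -102843 / 952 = -108.03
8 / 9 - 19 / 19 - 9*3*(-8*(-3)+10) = -918.11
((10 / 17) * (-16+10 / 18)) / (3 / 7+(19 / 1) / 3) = -4865 / 3621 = -1.34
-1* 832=-832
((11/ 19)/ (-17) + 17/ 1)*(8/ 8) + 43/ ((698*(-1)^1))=3811151/ 225454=16.90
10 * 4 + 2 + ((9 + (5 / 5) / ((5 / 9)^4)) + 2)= 39686 / 625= 63.50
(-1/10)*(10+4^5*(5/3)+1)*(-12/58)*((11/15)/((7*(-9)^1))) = -56683/137025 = -0.41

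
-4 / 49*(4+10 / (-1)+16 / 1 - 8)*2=-16 / 49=-0.33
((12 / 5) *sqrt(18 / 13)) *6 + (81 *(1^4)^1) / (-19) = -81 / 19 + 216 *sqrt(26) / 65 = 12.68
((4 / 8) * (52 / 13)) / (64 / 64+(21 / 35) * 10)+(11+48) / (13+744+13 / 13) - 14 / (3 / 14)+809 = 11843473 / 15918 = 744.03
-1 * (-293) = 293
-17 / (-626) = 17 / 626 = 0.03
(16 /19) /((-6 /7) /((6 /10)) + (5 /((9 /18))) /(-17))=-119 /285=-0.42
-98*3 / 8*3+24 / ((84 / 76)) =-2479 / 28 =-88.54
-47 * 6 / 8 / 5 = -141 / 20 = -7.05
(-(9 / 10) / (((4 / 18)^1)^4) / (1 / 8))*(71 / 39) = -1397493 / 260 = -5374.97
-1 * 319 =-319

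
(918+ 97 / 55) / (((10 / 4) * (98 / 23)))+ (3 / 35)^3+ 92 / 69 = 124054996 / 1414875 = 87.68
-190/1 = -190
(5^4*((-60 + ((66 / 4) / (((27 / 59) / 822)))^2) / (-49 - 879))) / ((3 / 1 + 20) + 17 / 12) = -4940950643125 / 203928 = -24228897.67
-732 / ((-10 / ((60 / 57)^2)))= 29280 / 361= 81.11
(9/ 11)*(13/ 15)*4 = 156/ 55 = 2.84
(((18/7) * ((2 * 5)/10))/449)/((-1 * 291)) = -6/304871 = -0.00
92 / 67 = 1.37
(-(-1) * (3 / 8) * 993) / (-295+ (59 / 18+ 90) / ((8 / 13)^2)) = -7.65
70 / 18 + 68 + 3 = 674 / 9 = 74.89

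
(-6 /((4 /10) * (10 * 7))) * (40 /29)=-0.30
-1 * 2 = -2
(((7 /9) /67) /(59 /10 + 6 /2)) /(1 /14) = 980 /53667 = 0.02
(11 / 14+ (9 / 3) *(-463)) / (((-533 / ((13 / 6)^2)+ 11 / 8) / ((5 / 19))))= 3.26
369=369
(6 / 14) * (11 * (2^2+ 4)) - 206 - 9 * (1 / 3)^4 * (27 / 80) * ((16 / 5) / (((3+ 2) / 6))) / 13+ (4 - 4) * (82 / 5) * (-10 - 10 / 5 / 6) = -1914376 / 11375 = -168.30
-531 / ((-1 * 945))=59 / 105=0.56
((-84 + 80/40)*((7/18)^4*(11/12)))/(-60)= 1082851/37791360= 0.03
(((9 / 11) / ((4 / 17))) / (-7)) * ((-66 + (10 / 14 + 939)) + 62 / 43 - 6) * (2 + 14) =-160108992 / 23177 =-6908.10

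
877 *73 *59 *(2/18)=3777239/9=419693.22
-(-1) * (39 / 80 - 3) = -201 / 80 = -2.51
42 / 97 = 0.43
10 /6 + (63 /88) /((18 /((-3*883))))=-54749 /528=-103.69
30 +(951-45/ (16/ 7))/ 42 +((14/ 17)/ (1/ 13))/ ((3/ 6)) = 73.59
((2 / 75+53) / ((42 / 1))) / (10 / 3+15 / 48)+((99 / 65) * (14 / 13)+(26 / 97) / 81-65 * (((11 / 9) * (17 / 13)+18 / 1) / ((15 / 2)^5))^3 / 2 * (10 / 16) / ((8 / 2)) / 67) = 1367427833722079095253733748 / 687204076533698067626953125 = 1.99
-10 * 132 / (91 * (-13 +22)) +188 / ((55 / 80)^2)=13085704 / 33033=396.14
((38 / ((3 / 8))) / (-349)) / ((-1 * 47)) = 304 / 49209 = 0.01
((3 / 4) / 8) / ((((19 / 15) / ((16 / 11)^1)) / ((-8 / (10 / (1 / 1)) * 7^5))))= -302526 / 209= -1447.49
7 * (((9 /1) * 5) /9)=35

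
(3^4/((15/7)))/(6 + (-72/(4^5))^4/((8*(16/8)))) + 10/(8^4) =554368608818579/87960952616960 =6.30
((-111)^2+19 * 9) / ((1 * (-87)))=-4164 / 29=-143.59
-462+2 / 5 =-2308 / 5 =-461.60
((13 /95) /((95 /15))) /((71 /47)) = 1833 /128155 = 0.01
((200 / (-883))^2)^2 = 0.00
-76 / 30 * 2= -76 / 15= -5.07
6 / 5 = 1.20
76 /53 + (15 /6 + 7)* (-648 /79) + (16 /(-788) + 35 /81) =-5082939871 /66811959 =-76.08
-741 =-741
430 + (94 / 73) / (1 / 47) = 35808 / 73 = 490.52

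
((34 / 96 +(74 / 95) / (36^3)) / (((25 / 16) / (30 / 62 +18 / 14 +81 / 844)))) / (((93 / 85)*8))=1519734056269 / 31456108555200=0.05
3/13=0.23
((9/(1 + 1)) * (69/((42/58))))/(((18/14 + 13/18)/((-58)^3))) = -458318088/11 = -41665280.73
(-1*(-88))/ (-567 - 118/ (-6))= -0.16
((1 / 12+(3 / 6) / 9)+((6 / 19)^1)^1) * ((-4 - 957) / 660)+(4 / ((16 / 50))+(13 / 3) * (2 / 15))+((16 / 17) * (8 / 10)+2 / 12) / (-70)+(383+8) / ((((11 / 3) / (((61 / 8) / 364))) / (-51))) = -64454589551 / 634888800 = -101.52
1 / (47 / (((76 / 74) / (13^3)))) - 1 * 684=-684.00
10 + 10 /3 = 40 /3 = 13.33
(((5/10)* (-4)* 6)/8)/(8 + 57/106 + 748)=-53/26731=-0.00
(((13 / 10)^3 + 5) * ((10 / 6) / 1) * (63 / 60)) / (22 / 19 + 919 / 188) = 14996149 / 7199000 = 2.08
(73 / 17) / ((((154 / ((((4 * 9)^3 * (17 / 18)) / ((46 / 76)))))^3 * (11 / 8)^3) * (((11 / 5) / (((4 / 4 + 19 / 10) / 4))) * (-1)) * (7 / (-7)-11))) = 389747396831057805312 / 81325440478051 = 4792441.26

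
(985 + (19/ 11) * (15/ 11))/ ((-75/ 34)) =-812396/ 1815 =-447.60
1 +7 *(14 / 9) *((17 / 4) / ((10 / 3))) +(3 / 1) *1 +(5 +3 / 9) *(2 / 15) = 3347 / 180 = 18.59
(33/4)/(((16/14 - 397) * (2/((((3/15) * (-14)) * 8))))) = 3234/13855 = 0.23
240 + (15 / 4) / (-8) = 7665 / 32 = 239.53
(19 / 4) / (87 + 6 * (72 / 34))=323 / 6780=0.05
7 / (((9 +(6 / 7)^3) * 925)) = 2401 / 3055275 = 0.00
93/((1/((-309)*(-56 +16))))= 1149480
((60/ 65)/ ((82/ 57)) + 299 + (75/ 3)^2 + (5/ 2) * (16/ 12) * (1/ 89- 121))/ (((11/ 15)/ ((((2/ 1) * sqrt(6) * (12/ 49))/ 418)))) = 635942040 * sqrt(6)/ 763403641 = 2.04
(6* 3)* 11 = 198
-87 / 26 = -3.35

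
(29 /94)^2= 841 /8836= 0.10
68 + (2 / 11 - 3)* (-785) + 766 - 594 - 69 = 26216 / 11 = 2383.27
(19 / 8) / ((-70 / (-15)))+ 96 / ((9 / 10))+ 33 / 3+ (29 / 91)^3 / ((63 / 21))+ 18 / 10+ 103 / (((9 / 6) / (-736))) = -9118573276733 / 180857040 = -50418.68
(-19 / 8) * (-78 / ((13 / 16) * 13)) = 17.54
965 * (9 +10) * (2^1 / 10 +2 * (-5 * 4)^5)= -117343996333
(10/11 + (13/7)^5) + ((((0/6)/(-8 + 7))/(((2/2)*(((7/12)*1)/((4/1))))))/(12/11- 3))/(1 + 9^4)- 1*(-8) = 5731309/184877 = 31.00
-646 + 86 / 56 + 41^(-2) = -30333617 / 47068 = -644.46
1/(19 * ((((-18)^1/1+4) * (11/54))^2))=729/112651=0.01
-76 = -76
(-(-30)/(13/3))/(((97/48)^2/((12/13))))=2488320/1590121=1.56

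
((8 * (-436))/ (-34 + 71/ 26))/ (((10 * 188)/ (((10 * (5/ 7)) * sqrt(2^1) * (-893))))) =-2153840 * sqrt(2)/ 5691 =-535.23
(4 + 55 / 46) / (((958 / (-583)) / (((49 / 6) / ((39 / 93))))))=-211652903 / 3437304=-61.58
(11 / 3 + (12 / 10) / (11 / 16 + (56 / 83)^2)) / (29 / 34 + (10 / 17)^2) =572319994 / 145478025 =3.93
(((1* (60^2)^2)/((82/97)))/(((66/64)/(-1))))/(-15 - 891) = 1117440000/68101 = 16408.57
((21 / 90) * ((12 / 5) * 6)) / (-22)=-42 / 275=-0.15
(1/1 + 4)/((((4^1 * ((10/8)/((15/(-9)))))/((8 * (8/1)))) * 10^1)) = -10.67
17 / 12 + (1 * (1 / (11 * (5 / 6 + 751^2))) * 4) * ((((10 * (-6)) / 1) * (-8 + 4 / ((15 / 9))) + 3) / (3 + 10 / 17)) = 341620117 / 241133244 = 1.42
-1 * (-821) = 821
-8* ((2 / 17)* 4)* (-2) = 128 / 17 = 7.53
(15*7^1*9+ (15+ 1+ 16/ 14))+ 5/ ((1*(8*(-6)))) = 323245/ 336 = 962.04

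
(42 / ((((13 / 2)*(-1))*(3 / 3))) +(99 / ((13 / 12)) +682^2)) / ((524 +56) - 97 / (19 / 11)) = 114906604 / 129389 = 888.07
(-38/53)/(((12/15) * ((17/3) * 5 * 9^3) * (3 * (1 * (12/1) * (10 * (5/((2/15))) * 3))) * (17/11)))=-209/301484511000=-0.00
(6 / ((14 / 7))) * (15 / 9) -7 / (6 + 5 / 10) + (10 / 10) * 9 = 168 / 13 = 12.92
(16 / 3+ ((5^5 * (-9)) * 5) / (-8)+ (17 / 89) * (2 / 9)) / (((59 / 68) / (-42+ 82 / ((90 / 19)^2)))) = -5041890589001 / 6488100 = -777098.16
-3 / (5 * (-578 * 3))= 1 / 2890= 0.00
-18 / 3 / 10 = -3 / 5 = -0.60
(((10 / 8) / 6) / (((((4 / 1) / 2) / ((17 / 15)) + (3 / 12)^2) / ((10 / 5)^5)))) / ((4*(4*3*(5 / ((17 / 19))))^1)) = 1156 / 84987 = 0.01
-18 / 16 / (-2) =9 / 16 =0.56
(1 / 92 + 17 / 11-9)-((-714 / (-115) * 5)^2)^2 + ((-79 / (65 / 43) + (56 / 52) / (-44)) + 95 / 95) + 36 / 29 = -21556773600840157 / 23210012540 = -928770.44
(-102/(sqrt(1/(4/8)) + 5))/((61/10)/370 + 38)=-629000/1078401 + 125800* sqrt(2)/1078401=-0.42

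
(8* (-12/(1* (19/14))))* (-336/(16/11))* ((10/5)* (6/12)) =310464/19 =16340.21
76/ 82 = 38/ 41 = 0.93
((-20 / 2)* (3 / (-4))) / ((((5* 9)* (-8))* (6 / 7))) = -0.02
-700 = -700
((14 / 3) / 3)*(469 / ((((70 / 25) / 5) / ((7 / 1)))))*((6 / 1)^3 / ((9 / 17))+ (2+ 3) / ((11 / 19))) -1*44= 3799448.17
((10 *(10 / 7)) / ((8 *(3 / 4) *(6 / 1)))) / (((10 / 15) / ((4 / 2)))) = 25 / 21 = 1.19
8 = 8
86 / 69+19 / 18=953 / 414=2.30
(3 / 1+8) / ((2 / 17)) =187 / 2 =93.50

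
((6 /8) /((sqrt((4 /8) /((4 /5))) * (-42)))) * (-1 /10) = sqrt(10) /1400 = 0.00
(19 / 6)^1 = 19 / 6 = 3.17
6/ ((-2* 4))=-3/ 4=-0.75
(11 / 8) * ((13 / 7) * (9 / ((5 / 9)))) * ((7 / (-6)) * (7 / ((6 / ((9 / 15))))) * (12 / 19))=-81081 / 3800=-21.34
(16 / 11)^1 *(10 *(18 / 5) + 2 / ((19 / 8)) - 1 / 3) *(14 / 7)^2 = 133184 / 627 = 212.41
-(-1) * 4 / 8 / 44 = 1 / 88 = 0.01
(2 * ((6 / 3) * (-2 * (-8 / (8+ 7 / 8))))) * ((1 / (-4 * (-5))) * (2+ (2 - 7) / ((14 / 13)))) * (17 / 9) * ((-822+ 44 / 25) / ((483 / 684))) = 62737204736 / 30006375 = 2090.80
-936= -936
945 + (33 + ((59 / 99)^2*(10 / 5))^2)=93994759222 / 96059601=978.50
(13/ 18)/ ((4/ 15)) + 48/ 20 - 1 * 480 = -56987/ 120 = -474.89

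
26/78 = 1/3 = 0.33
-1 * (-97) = 97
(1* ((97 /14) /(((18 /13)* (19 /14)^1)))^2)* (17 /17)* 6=1590121 /19494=81.57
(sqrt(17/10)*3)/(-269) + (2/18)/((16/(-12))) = -1/12 -3*sqrt(170)/2690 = -0.10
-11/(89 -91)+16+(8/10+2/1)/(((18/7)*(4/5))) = 823/36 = 22.86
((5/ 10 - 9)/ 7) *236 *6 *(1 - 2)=12036/ 7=1719.43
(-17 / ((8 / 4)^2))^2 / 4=289 / 64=4.52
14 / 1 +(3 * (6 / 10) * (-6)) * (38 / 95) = 242 / 25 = 9.68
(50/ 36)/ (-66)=-25/ 1188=-0.02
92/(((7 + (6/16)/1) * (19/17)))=12512/1121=11.16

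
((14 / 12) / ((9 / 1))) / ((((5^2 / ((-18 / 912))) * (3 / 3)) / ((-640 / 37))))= 56 / 31635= 0.00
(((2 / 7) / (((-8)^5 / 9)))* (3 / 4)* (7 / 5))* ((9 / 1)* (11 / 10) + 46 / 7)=-31131 / 22937600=-0.00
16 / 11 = 1.45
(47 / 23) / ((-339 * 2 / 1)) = -47 / 15594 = -0.00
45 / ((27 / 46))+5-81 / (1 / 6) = -1213 / 3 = -404.33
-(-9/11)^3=729/1331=0.55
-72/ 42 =-12/ 7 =-1.71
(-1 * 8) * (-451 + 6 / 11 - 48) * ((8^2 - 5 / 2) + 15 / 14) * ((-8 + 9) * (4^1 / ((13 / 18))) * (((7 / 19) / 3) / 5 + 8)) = 1054531967616 / 95095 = 11089247.25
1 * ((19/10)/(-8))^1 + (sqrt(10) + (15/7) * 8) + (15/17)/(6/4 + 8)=sqrt(10) + 3074641/180880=20.16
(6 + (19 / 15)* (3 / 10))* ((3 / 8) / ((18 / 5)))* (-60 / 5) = -319 / 40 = -7.98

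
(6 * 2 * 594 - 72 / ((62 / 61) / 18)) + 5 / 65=2358751 / 403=5852.98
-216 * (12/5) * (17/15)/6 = -2448/25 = -97.92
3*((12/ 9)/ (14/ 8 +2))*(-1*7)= -112/ 15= -7.47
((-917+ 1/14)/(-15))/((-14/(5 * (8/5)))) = -8558/245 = -34.93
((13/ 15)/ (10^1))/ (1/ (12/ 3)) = 0.35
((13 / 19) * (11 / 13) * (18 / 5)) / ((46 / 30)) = 594 / 437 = 1.36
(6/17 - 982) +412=-9684/17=-569.65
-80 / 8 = -10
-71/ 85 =-0.84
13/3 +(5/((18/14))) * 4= 179/9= 19.89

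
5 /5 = 1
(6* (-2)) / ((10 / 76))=-456 / 5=-91.20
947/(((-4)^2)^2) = 947/256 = 3.70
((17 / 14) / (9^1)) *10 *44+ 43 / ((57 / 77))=140591 / 1197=117.45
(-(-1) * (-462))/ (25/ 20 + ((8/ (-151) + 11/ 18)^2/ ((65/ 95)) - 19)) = 72028359/ 2696342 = 26.71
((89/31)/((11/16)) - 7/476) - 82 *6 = -11312005/23188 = -487.84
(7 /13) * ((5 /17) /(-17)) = -35 /3757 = -0.01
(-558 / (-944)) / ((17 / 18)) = 2511 / 4012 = 0.63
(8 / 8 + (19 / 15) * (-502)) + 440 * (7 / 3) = 1959 / 5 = 391.80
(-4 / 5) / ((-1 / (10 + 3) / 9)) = 468 / 5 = 93.60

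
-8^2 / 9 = -64 / 9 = -7.11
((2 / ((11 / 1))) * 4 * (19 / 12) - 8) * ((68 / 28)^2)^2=-18875746 / 79233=-238.23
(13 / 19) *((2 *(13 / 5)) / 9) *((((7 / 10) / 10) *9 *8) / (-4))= -1183 / 2375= -0.50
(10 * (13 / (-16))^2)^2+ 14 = 943401 / 16384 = 57.58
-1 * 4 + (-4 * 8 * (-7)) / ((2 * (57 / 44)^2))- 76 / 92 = 4626497 / 74727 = 61.91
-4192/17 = -246.59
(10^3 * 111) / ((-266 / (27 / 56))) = -374625 / 1862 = -201.19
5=5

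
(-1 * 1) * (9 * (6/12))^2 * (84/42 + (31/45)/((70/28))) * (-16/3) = 6144/25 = 245.76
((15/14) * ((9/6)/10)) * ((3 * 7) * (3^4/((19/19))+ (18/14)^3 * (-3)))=172773/686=251.86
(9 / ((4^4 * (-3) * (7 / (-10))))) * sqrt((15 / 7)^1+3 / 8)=15 * sqrt(1974) / 25088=0.03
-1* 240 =-240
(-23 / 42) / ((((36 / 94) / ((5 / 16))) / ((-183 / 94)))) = 7015 / 8064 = 0.87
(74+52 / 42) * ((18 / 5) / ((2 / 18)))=17064 / 7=2437.71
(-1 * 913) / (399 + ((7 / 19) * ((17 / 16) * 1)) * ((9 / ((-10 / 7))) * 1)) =-2775520 / 1205463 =-2.30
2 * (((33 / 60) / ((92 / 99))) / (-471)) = -363 / 144440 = -0.00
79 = 79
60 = 60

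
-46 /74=-23 /37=-0.62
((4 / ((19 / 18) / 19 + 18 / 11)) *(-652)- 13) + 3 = -519734 / 335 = -1551.44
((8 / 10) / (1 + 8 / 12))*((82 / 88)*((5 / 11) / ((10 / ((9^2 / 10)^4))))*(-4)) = -5294746683 / 15125000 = -350.07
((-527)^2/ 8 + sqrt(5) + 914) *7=7 *sqrt(5) + 1995287/ 8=249426.53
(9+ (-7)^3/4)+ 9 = -271/4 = -67.75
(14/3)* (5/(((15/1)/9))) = 14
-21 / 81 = -7 / 27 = -0.26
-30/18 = -5/3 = -1.67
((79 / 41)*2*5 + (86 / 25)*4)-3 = 30779 / 1025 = 30.03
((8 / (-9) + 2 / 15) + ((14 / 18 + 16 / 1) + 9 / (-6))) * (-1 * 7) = -9149 / 90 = -101.66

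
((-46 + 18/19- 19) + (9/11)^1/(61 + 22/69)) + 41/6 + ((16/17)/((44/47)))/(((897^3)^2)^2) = -466679567230126826074254612820837595263447487/8157884364117099804810368652323618825211726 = -57.21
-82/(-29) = 82/29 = 2.83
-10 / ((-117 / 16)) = 160 / 117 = 1.37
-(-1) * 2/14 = 1/7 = 0.14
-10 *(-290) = 2900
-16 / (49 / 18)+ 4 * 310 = 60472 / 49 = 1234.12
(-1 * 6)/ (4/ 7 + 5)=-14/ 13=-1.08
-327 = -327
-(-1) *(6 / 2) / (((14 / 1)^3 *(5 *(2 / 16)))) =3 / 1715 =0.00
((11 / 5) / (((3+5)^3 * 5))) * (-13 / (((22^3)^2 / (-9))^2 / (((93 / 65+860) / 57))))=-79569 / 74792742580649984000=-0.00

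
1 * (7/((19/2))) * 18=252/19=13.26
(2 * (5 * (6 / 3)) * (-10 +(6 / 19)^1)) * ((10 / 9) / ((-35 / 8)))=58880 / 1197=49.19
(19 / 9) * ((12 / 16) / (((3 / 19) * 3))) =361 / 108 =3.34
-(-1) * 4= 4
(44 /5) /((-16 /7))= -77 /20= -3.85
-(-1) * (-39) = -39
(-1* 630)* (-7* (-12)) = -52920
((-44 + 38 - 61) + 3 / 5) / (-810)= 166 / 2025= 0.08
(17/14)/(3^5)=17/3402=0.00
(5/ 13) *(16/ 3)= 80/ 39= 2.05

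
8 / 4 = 2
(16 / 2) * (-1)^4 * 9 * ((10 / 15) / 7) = 48 / 7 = 6.86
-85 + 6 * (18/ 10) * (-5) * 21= -1219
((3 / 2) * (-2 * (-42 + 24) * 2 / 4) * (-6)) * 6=-972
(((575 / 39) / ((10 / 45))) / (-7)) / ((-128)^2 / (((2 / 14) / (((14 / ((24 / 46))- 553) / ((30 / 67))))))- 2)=77625 / 1103770460156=0.00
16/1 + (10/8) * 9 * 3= 199/4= 49.75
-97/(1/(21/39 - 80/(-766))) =-310497/4979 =-62.36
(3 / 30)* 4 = 2 / 5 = 0.40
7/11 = 0.64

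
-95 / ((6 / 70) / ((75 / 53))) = -83125 / 53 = -1568.40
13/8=1.62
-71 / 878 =-0.08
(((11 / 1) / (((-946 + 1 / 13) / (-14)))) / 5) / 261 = 2002 / 16047585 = 0.00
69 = 69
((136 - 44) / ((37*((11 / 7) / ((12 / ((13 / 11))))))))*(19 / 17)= 146832 / 8177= 17.96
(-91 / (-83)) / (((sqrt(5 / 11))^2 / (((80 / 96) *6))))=1001 / 83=12.06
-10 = -10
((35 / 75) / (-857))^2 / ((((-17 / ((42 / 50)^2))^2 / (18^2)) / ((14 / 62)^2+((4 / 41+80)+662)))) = 0.00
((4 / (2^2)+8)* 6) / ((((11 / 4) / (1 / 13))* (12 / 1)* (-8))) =-9 / 572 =-0.02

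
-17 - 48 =-65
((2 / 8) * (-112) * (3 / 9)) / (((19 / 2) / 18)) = -336 / 19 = -17.68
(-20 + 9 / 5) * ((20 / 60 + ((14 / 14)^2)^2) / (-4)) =91 / 15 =6.07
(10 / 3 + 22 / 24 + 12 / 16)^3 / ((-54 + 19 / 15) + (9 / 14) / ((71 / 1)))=-1863750 / 786119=-2.37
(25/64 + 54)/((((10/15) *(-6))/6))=-10443/128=-81.59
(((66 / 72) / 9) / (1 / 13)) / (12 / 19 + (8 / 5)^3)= 0.28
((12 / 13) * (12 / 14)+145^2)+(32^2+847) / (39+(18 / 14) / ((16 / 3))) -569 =8200660592 / 399945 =20504.47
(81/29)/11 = 81/319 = 0.25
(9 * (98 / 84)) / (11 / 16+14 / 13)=2184 / 367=5.95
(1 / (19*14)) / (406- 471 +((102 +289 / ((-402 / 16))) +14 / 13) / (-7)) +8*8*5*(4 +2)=104201396427 / 54271562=1920.00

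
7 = 7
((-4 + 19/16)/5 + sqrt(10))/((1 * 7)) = -9/112 + sqrt(10)/7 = 0.37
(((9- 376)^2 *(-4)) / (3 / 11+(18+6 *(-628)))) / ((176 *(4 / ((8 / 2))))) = 134689 / 164988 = 0.82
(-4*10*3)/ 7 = -120/ 7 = -17.14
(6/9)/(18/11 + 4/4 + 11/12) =88/469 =0.19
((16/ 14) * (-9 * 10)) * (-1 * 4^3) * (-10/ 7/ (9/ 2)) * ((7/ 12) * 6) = -7314.29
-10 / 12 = -0.83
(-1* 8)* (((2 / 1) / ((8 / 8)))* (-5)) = 80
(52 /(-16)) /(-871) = 1 /268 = 0.00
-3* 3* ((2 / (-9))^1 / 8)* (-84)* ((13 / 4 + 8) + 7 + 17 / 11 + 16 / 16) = -436.70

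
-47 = -47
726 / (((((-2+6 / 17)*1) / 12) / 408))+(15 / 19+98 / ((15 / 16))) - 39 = -2158020.53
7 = 7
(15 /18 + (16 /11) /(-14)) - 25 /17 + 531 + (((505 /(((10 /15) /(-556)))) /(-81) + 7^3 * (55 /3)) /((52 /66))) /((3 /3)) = 15111.13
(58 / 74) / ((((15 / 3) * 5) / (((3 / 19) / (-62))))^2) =261 / 32090192500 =0.00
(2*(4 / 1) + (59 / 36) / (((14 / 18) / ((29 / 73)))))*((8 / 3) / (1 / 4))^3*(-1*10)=-54804480 / 511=-107249.47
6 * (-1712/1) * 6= -61632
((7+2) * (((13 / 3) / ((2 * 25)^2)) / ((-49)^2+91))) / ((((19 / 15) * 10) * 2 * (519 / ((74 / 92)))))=1443 / 3767953840000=0.00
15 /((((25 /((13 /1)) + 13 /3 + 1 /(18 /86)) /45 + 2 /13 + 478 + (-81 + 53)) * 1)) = 78975 /2371351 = 0.03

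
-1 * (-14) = 14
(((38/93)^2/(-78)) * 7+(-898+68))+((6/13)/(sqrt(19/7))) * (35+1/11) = -279973184/337311+2316 * sqrt(133)/2717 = -820.18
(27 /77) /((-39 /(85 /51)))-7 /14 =-1031 /2002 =-0.51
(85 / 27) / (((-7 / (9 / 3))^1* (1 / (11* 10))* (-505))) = 1870 / 6363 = 0.29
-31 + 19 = -12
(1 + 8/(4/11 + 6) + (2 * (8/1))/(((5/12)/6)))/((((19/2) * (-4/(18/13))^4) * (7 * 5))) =53426223/5318058200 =0.01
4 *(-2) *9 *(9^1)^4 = -472392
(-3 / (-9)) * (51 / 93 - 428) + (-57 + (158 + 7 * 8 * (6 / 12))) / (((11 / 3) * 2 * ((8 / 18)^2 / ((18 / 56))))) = -34788139 / 305536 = -113.86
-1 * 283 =-283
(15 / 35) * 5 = 15 / 7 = 2.14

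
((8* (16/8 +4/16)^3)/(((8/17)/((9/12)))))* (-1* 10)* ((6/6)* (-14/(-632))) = -1301265/40448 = -32.17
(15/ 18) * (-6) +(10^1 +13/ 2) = 23/ 2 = 11.50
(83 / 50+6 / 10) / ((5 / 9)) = 1017 / 250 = 4.07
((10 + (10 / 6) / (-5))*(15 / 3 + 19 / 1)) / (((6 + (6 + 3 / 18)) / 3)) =4176 / 73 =57.21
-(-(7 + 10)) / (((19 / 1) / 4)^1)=68 / 19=3.58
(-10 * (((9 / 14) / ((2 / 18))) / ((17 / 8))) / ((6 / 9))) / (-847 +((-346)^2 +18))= -1620 / 4715851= -0.00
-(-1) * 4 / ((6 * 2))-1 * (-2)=7 / 3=2.33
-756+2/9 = -6802/9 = -755.78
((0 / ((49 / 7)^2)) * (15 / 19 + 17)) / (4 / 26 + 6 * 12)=0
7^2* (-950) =-46550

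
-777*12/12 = -777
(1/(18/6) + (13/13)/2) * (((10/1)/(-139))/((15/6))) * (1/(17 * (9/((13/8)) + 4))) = -65/439518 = -0.00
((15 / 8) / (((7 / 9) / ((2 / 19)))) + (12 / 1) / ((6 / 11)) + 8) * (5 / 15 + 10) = 166315 / 532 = 312.62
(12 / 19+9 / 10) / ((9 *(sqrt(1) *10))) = 97 / 5700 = 0.02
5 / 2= 2.50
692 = 692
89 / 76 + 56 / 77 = 1587 / 836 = 1.90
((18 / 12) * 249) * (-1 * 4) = -1494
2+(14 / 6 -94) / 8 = -227 / 24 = -9.46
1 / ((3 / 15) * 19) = 5 / 19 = 0.26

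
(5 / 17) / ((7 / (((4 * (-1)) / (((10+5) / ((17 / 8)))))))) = -1 / 42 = -0.02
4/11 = 0.36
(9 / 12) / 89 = 3 / 356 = 0.01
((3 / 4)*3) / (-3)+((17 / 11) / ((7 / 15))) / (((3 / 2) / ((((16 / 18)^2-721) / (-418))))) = 15923981 / 5214132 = 3.05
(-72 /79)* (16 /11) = -1152 /869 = -1.33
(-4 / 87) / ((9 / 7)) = -28 / 783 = -0.04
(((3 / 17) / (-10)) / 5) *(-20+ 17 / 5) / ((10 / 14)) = 0.08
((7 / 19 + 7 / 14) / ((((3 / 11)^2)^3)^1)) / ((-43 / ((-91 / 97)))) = 1773332561 / 38515014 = 46.04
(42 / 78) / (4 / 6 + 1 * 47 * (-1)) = -21 / 1807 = -0.01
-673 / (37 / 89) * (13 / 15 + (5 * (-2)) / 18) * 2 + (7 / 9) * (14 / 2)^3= -410977 / 555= -740.50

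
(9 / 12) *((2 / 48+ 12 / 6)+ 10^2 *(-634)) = -1521551 / 32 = -47548.47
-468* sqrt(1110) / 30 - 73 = -78* sqrt(1110) / 5 - 73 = -592.74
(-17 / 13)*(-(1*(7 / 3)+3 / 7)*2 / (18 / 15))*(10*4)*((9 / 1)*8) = 1577600 / 91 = 17336.26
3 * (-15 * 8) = -360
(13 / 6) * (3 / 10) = 13 / 20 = 0.65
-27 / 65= -0.42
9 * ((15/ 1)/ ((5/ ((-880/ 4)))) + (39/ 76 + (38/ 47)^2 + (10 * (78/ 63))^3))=1926392709755/ 172752636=11151.16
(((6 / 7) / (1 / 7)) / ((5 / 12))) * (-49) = -705.60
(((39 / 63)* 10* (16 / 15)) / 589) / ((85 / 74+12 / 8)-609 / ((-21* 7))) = 15392 / 9324459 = 0.00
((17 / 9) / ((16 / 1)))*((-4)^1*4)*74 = -1258 / 9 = -139.78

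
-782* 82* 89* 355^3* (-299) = 76342584697125500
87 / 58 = 3 / 2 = 1.50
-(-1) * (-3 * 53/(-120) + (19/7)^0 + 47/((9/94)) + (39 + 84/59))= 11334463/21240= 533.64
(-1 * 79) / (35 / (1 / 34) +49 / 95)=-7505 / 113099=-0.07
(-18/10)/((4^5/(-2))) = 0.00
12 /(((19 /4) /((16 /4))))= 192 /19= 10.11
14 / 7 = 2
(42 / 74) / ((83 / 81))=1701 / 3071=0.55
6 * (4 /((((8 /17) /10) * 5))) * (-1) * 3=-306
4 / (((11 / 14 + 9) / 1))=56 / 137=0.41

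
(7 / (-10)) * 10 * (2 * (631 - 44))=-8218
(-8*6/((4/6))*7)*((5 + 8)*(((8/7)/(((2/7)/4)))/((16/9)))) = -58968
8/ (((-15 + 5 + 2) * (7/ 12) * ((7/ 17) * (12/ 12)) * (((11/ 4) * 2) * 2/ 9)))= -1836/ 539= -3.41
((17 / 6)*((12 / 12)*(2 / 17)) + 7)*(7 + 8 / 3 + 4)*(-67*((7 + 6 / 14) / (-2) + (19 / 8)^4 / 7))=-719920025 / 129024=-5579.74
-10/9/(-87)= 0.01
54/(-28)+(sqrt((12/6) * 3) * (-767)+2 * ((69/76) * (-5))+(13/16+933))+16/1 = 1997777/2128 - 767 * sqrt(6) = -939.95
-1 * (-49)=49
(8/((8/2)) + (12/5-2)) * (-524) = -6288/5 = -1257.60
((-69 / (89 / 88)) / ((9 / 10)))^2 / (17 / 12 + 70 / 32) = 6554521600 / 4110999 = 1594.39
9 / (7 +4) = 9 / 11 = 0.82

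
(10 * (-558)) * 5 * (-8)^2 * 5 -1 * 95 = -8928095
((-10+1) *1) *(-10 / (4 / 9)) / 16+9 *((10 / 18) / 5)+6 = 629 / 32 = 19.66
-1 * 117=-117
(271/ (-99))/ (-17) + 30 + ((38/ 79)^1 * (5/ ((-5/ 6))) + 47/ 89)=328998134/ 11833173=27.80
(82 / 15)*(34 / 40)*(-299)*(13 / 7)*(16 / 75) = -21673912 / 39375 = -550.45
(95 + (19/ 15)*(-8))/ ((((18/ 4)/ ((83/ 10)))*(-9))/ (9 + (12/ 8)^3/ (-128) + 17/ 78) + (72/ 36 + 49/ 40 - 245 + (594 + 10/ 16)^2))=99289030208/ 413383112775087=0.00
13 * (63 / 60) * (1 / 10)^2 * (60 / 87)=0.09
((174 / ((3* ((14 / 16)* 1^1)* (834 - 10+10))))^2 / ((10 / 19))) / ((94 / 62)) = 15851168 / 2002331835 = 0.01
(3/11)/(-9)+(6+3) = 296/33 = 8.97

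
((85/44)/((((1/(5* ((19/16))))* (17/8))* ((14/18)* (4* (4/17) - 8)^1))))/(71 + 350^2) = -1615/201343296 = -0.00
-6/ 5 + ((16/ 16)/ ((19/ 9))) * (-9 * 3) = -1329/ 95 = -13.99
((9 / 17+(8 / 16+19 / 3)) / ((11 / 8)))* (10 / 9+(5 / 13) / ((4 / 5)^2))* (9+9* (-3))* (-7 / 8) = 144.39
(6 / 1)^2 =36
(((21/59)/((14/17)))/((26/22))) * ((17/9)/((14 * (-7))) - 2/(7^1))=-50303/450996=-0.11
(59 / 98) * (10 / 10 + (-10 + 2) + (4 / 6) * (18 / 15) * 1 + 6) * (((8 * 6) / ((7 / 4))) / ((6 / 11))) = -10384 / 1715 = -6.05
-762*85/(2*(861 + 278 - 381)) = -32385/758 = -42.72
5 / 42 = 0.12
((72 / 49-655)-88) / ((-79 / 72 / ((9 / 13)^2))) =1253880 / 3871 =323.92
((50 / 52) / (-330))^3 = -125 / 5053029696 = -0.00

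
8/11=0.73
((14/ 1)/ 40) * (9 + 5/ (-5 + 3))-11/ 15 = 37/ 24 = 1.54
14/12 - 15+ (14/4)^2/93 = -1699/124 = -13.70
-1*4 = -4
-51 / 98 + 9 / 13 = 219 / 1274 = 0.17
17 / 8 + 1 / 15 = 263 / 120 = 2.19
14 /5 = 2.80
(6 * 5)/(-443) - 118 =-52304/443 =-118.07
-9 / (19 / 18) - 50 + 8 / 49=-54336 / 931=-58.36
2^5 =32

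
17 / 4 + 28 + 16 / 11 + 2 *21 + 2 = 3419 / 44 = 77.70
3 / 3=1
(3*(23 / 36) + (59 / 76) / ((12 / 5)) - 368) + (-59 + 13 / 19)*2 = -146647 / 304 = -482.39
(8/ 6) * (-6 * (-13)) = 104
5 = 5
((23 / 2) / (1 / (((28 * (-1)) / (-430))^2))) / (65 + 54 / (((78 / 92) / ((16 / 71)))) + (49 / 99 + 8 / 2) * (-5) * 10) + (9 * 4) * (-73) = -1613936891618658 / 614131158925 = -2628.00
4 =4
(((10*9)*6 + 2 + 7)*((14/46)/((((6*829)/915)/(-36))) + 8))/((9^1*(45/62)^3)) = 1658873940848/1737480375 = 954.76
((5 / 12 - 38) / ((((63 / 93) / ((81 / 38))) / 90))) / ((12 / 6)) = -5662305 / 1064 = -5321.72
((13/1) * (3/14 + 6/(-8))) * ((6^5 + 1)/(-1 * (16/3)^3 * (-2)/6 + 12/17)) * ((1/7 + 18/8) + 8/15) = -24442365519/7907648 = -3090.98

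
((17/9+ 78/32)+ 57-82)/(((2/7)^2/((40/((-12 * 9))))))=729365/7776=93.80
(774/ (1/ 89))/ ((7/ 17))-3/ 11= 12881661/ 77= 167294.30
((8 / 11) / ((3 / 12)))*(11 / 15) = 32 / 15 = 2.13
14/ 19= 0.74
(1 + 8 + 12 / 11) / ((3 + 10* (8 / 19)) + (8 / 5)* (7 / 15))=158175 / 124729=1.27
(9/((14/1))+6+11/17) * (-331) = -574285/238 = -2412.96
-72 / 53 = -1.36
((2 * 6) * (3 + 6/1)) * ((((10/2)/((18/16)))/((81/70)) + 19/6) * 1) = 20434/27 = 756.81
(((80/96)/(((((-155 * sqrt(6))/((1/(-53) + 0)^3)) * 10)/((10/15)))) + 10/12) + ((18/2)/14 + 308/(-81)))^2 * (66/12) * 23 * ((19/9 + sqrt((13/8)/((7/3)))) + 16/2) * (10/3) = 253 * (-121748633060 + 21 * sqrt(6))^2 * (9 * sqrt(546) + 2548)/414148893671280429103680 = 24976.62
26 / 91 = 2 / 7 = 0.29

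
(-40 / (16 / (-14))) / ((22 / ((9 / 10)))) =63 / 44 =1.43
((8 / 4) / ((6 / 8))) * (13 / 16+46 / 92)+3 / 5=41 / 10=4.10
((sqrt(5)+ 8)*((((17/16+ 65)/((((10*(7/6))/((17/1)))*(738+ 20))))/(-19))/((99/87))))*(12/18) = -74443/2376330-74443*sqrt(5)/19010640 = -0.04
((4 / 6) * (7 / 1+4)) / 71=0.10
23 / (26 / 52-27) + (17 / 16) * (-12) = -2887 / 212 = -13.62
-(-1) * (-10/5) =-2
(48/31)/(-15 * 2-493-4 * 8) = -16/5735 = -0.00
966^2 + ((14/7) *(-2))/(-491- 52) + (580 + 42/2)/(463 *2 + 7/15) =7041666380809/7546071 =933156.66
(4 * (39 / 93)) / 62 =26 / 961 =0.03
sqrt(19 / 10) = sqrt(190) / 10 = 1.38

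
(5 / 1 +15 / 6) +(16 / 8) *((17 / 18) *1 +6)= 385 / 18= 21.39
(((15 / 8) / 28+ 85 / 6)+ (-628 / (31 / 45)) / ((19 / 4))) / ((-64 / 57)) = 70329095 / 444416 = 158.25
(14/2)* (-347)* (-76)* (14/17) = 2584456/17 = 152026.82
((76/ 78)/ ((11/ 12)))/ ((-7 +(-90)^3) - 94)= -152/ 104261443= -0.00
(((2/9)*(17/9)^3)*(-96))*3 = -431.32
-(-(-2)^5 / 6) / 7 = -0.76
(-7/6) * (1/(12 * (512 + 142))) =-7/47088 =-0.00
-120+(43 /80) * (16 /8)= -4757 /40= -118.92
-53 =-53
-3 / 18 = -0.17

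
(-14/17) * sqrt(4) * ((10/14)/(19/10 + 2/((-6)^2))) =-225/374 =-0.60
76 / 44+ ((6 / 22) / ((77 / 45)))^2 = 1257386 / 717409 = 1.75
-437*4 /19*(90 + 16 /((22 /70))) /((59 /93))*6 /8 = -9946350 /649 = -15325.65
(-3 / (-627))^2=1 / 43681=0.00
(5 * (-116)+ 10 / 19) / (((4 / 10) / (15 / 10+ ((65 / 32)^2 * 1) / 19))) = -919582725 / 369664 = -2487.62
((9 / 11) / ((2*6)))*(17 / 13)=51 / 572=0.09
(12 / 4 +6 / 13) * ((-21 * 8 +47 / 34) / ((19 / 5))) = -1274625 / 8398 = -151.78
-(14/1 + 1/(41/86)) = -660/41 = -16.10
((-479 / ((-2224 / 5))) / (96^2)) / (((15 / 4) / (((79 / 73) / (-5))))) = -37841 / 5610885120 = -0.00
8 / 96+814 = 9769 / 12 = 814.08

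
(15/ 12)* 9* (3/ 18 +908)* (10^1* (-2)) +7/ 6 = -613009/ 3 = -204336.33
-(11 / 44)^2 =-1 / 16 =-0.06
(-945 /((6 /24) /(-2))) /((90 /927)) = 77868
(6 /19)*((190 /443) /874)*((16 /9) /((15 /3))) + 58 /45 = 1.29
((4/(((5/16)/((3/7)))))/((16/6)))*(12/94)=432/1645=0.26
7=7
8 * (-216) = -1728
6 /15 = 2 /5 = 0.40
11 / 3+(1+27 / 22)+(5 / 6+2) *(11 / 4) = 3613 / 264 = 13.69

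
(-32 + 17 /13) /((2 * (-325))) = 0.05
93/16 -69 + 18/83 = -83625/1328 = -62.97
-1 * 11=-11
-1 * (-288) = 288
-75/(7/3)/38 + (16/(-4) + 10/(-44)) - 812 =-1195378/1463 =-817.07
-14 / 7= -2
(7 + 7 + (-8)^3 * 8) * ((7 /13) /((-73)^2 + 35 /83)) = -91217 /221171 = -0.41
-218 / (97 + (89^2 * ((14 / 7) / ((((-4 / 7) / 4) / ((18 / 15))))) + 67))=545 / 332272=0.00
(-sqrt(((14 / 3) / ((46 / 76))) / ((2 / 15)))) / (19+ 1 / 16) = -16 * sqrt(30590) / 7015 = -0.40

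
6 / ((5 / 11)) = 13.20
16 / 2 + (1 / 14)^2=1569 / 196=8.01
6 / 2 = 3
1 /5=0.20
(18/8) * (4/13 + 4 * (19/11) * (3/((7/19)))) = 127404/1001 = 127.28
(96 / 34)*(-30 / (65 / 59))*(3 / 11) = -50976 / 2431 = -20.97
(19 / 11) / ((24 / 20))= 95 / 66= 1.44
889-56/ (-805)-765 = 14268/ 115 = 124.07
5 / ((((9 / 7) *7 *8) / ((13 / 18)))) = 65 / 1296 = 0.05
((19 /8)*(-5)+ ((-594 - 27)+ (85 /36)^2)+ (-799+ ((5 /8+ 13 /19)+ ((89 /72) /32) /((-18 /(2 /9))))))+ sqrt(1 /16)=-5051927915 /3545856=-1424.74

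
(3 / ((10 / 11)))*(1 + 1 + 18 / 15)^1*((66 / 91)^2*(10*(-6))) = -13799808 / 41405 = -333.29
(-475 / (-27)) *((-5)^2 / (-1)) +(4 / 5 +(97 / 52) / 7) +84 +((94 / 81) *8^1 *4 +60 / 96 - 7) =-95524483 / 294840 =-323.99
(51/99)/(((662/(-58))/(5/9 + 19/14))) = -118813/1376298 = -0.09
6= 6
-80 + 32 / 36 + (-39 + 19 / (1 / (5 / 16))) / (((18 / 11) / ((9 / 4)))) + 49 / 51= -2420803 / 19584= -123.61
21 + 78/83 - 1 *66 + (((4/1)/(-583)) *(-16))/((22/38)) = -23351413/532279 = -43.87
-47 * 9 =-423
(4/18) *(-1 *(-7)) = 14/9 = 1.56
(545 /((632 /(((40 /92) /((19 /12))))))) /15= 545 /34523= 0.02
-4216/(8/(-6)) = 3162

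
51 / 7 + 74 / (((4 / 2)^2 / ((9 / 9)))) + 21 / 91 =4735 / 182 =26.02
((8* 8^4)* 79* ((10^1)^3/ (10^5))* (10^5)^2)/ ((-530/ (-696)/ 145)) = 2612487782400000000/ 53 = 49292222309433962.26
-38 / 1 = -38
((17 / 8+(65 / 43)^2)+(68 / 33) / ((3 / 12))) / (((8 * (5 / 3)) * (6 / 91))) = 562026283 / 39050880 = 14.39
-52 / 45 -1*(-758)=34058 / 45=756.84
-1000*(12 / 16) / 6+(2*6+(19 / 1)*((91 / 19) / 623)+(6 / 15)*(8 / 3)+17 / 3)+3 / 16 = -105.93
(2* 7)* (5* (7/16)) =245/8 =30.62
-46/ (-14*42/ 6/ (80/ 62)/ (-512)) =-471040/ 1519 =-310.10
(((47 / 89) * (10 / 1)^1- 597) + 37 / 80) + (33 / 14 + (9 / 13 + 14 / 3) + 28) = -1079837371 / 1943760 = -555.54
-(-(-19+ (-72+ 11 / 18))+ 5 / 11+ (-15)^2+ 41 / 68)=-2130317 / 6732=-316.45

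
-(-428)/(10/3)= 642/5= 128.40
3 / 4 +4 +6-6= 19 / 4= 4.75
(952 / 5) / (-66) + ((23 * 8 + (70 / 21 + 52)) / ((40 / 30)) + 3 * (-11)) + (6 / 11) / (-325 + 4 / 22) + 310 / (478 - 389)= 1715130389 / 11659890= 147.10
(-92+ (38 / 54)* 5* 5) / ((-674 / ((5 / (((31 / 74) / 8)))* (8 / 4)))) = 5946640 / 282069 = 21.08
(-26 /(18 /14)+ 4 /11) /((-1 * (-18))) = -983 /891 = -1.10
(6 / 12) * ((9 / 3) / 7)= 3 / 14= 0.21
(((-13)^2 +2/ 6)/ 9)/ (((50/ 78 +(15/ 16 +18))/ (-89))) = -9404096/ 109953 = -85.53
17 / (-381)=-17 / 381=-0.04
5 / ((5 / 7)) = 7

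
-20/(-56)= 5/14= 0.36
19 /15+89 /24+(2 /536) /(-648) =4319887 /868320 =4.97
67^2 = 4489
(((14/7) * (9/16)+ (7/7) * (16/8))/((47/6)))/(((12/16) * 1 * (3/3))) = 25/47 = 0.53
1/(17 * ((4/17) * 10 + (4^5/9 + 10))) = 9/19298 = 0.00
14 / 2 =7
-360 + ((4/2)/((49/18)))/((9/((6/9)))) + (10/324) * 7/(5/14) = -1426223/3969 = -359.34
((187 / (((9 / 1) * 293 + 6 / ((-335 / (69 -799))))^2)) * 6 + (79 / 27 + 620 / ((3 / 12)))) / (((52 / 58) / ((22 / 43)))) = 74910301034829931 / 52868729747925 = 1416.91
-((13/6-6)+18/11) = 145/66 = 2.20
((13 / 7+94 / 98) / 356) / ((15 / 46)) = 529 / 21805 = 0.02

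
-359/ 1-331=-690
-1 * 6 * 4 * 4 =-96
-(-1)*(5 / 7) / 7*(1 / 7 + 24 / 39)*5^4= 215625 / 4459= 48.36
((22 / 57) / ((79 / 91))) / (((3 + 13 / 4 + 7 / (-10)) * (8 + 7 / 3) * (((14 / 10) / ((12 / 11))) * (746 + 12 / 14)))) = 18200 / 2250192629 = 0.00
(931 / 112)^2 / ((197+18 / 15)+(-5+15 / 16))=88445 / 248496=0.36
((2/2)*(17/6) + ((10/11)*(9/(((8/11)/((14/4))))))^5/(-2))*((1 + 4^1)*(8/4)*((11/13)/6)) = -511725061846295/7667712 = -66737647.66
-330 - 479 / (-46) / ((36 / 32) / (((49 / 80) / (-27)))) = -330.21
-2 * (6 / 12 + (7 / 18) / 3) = -34 / 27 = -1.26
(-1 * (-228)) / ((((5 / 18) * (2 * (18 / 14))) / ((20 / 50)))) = 3192 / 25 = 127.68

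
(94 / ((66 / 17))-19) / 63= 172 / 2079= 0.08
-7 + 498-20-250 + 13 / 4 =897 / 4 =224.25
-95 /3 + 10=-65 /3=-21.67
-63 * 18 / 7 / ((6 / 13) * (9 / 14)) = -546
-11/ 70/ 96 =-11/ 6720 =-0.00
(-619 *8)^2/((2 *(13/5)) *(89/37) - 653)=-38286.67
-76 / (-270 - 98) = 0.21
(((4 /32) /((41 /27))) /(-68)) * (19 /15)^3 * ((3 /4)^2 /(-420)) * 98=144039 /446080000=0.00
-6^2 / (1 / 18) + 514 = -134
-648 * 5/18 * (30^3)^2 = -131220000000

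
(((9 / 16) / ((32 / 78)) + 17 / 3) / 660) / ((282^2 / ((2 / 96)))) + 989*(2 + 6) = 7912.00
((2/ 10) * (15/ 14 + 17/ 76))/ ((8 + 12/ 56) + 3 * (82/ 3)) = 689/ 239970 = 0.00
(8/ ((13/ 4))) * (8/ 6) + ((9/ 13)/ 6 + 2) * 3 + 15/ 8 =3589/ 312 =11.50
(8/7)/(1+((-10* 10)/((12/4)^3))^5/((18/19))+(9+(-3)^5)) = -1033121304/875627605853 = -0.00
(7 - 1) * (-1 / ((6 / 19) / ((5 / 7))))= -95 / 7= -13.57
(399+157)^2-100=309036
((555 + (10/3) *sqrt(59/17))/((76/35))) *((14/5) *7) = 5065.66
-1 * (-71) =71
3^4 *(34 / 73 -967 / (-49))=5852817 / 3577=1636.24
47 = 47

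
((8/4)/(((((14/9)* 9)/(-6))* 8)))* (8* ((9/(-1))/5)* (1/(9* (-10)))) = -3/175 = -0.02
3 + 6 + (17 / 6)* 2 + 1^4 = 47 / 3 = 15.67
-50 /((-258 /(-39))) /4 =-325 /172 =-1.89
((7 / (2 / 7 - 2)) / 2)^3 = -117649 / 13824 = -8.51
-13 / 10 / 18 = -13 / 180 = -0.07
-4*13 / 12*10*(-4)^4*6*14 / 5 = -186368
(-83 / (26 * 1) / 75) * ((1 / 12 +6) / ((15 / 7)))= -42413 / 351000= -0.12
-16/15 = -1.07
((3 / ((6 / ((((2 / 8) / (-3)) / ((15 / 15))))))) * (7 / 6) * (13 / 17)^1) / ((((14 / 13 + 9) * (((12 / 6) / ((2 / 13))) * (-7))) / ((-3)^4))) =0.00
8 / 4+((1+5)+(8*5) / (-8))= 3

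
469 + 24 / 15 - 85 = 1928 / 5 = 385.60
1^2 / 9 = 1 / 9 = 0.11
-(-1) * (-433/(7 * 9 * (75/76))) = -32908/4725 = -6.96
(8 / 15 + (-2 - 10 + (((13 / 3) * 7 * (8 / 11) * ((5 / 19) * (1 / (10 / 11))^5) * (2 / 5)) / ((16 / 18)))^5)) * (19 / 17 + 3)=21236966824066370557756249393332053 / 3946282781250000000000000000000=5381.51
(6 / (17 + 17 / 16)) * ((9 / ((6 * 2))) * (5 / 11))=360 / 3179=0.11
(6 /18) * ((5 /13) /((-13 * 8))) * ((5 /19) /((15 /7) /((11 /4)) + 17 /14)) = -1925 /11829324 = -0.00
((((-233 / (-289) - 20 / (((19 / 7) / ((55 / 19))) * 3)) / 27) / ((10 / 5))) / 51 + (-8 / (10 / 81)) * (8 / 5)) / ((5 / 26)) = -539.15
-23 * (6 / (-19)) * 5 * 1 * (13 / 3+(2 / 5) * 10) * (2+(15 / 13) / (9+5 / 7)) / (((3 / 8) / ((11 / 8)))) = 59233625 / 25194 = 2351.10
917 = 917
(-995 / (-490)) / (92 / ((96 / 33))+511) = 796 / 212709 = 0.00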